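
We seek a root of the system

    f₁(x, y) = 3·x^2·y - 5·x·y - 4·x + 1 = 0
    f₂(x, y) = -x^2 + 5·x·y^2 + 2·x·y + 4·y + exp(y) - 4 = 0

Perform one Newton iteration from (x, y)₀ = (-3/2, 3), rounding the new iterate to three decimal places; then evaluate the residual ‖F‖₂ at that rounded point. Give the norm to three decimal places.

63.590

At (-3/2, 3): F = (49.750, -50.66446).
Jacobian J = [[6·x·y - 5·y - 4, 3·x^2 - 5·x], [-2·x + 5·y^2 + 2·y, 10·x·y + 2·x + exp(y) + 4]].
At the point, J = [[-46.000, 14.250], [54.000, -23.91446]] (det J = 330.56530).
Solving J·Δ = −F gives Δ = (1.415, 1.077).
Then the next iterate is (x, y)₁ = (-0.085, 4.077).
Re-evaluating at (-0.085, 4.077): F = (3.16109, 63.51166), so ‖F‖₂ = 63.590.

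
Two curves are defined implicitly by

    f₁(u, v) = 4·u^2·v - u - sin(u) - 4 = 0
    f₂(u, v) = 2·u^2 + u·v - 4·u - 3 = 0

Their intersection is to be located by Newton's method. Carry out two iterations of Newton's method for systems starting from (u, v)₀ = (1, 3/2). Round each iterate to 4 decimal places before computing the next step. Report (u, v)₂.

At (1, 3/2): F = (0.158529, -3.5000).
Jacobian J = [[8·u·v - cos(u) - 1, 4·u^2], [4·u + v - 4, u]].
At the point, J = [[10.459698, 4.0000], [1.5000, 1.0000]] (det J = 4.459698).
Solving J·Δ = −F gives Δ = (-3.1748, 8.2622).
Then the next iterate is (u, v)₁ = (-2.1748, 9.7622).
Round to (-2.1748, 9.7622) and repeat: F = (183.689127, -6.072122), J = [[-170.278718, 18.919020], [-2.9370, -2.1748]].
Δ = (0.6683, -3.6945), so (u, v)₂ = (-1.5065, 6.0677).

(-1.5065, 6.0677)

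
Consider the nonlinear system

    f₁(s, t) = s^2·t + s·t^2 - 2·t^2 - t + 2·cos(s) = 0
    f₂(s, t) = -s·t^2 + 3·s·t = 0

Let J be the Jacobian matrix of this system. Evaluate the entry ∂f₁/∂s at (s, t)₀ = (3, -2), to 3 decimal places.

-8.282

∂f₁/∂s = 2·s·t + t^2 - 2·sin(s).
At (3, -2) this is -8.282.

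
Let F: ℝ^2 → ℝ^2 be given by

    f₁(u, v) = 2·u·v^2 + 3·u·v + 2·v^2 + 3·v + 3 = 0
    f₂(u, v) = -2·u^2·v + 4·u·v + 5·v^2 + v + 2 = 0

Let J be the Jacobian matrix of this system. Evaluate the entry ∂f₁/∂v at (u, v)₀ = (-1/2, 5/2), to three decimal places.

6.500

∂f₁/∂v = 4·u·v + 3·u + 4·v + 3.
At (-1/2, 5/2) this is 6.500.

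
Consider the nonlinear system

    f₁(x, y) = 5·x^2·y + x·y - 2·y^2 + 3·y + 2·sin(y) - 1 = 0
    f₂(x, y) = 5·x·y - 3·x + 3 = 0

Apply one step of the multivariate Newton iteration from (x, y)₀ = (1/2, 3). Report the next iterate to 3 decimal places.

At (1/2, 3): F = (-4.46776, 9.000).
Jacobian J = [[10·x·y + y, 5·x^2 + x - 4·y + 2·cos(y) + 3], [5·y - 3, 5·x]].
At the point, J = [[18.000, -9.22998], [12.000, 2.500]] (det J = 155.75982).
Solving J·Δ = −F gives Δ = (-0.462, -1.384).
Then the next iterate is (x, y)₁ = (0.038, 1.616).

(0.038, 1.616)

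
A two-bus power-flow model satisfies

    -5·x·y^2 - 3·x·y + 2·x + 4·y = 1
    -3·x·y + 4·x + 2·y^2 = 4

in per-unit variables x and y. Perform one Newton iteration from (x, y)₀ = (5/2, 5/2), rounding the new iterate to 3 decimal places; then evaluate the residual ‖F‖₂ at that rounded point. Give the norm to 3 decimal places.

23.709

At (5/2, 5/2): F = (-82.875, -0.250).
Jacobian J = [[-5·y^2 - 3·y + 2, -10·x·y - 3·x + 4], [-3·y + 4, -3·x + 4·y]].
At the point, J = [[-36.750, -66.000], [-3.500, 2.500]] (det J = -322.875).
Solving J·Δ = −F gives Δ = (-0.693, -0.870).
Then the next iterate is (x, y)₁ = (1.807, 1.630).
Re-evaluating at (1.807, 1.630): F = (-23.70732, -0.29443), so ‖F‖₂ = 23.709.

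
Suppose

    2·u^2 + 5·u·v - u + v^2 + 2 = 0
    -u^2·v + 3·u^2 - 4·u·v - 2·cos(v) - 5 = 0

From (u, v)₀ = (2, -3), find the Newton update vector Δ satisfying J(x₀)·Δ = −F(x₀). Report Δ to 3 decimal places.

(-0.443, 2.365)

At (2, -3): F = (-13.000, 44.97998).
Jacobian J = [[4·u + 5·v - 1, 5·u + 2·v], [-2·u·v + 6·u - 4·v, -u^2 - 4·u + 2·sin(v)]].
At the point, J = [[-8.000, 4.000], [36.000, -12.28224]] (det J = -45.74208).
Solving J·Δ = −F gives Δ = (-0.443, 2.365).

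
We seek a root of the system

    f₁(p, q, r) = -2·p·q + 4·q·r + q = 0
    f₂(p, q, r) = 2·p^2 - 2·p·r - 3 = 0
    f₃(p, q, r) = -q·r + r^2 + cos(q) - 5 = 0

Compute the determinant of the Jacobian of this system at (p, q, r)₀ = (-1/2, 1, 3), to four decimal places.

J = [[-2·q, -2·p + 4·r + 1, 4·q], [4·p - 2·r, 0, -2·p], [0, -r - sin(q), -q + 2·r]].
At the point, J = [[-2.0000, 14.0000, 4.0000], [-8.0000, 0.0000, 1.0000], [0.0000, -3.841471, 5.0000]].
det J = 675.2441.

675.2441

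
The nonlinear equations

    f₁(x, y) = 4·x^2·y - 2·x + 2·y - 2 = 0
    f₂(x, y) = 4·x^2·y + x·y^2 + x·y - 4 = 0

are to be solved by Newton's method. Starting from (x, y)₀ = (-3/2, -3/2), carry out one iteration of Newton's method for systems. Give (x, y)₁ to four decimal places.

(-0.1754, -2.0175)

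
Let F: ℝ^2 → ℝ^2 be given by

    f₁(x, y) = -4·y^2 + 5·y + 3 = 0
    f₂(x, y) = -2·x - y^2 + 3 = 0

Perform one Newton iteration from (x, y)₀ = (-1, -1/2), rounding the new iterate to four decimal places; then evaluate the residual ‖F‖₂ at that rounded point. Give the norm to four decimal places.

0.0124

At (-1, -1/2): F = (-0.5000, 4.7500).
Jacobian J = [[0, -8·y + 5], [-2, -2·y]].
At the point, J = [[0.0000, 9.0000], [-2.0000, 1.0000]] (det J = 18.0000).
Solving J·Δ = −F gives Δ = (2.4028, 0.0556).
Then the next iterate is (x, y)₁ = (1.4028, -0.4444).
Re-evaluating at (1.4028, -0.4444): F = (-0.011965, -0.003091), so ‖F‖₂ = 0.0124.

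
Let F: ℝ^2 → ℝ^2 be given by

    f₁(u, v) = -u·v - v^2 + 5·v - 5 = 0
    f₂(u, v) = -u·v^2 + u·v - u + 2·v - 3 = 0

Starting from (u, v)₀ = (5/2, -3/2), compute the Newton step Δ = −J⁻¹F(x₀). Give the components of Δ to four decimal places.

At (5/2, -3/2): F = (-11.0000, -17.8750).
Jacobian J = [[-v, -u - 2·v + 5], [-v^2 + v - 1, -2·u·v + u + 2]].
At the point, J = [[1.5000, 5.5000], [-4.7500, 12.0000]] (det J = 44.1250).
Solving J·Δ = −F gives Δ = (0.7635, 1.7918).

(0.7635, 1.7918)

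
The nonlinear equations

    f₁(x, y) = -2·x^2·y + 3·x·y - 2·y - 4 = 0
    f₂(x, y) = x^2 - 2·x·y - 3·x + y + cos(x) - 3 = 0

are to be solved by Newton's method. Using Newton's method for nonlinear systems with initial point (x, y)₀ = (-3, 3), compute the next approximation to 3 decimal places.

(0.264, 4.926)

At (-3, 3): F = (-91.000, 35.01001).
Jacobian J = [[-4·x·y + 3·y, -2·x^2 + 3·x - 2], [2·x - 2·y - sin(x) - 3, -2·x + 1]].
At the point, J = [[45.000, -29.000], [-14.85888, 7.000]] (det J = -115.90752).
Solving J·Δ = −F gives Δ = (3.264, 1.926).
Then the next iterate is (x, y)₁ = (0.264, 4.926).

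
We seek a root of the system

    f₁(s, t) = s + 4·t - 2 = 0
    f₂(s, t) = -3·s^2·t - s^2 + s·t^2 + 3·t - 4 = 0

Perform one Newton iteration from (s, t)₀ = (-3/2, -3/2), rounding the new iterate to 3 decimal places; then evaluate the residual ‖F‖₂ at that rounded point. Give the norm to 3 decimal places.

At (-3/2, -3/2): F = (-9.500, -4.000).
Jacobian J = [[1, 4], [-6·s·t - 2·s + t^2, -3·s^2 + 2·s·t + 3]].
At the point, J = [[1.000, 4.000], [-8.250, 0.750]] (det J = 33.750).
Solving J·Δ = −F gives Δ = (-0.263, 2.441).
Then the next iterate is (s, t)₁ = (-1.763, 0.941).
Re-evaluating at (-1.763, 0.941): F = (0.001, -14.62063), so ‖F‖₂ = 14.621.

14.621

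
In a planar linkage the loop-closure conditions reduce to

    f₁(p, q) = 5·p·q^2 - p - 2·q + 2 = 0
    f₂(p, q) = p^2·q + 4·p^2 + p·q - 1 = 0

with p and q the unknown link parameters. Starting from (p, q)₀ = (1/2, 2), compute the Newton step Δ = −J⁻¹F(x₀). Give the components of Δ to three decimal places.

At (1/2, 2): F = (7.500, 1.500).
Jacobian J = [[5·q^2 - 1, 10·p·q - 2], [2·p·q + 8·p + q, p^2 + p]].
At the point, J = [[19.000, 8.000], [8.000, 0.750]] (det J = -49.750).
Solving J·Δ = −F gives Δ = (-0.128, -0.633).

(-0.128, -0.633)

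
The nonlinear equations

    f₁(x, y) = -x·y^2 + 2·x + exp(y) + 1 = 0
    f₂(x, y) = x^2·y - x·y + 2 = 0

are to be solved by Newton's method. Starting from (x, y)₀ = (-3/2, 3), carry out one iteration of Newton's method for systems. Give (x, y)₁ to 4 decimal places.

(-0.6730, 2.1131)

At (-3/2, 3): F = (31.585537, 13.2500).
Jacobian J = [[-y^2 + 2, -2·x·y + exp(y)], [2·x·y - y, x^2 - x]].
At the point, J = [[-7.0000, 29.085537], [-12.0000, 3.7500]] (det J = 322.776443).
Solving J·Δ = −F gives Δ = (0.8270, -0.8869).
Then the next iterate is (x, y)₁ = (-0.6730, 2.1131).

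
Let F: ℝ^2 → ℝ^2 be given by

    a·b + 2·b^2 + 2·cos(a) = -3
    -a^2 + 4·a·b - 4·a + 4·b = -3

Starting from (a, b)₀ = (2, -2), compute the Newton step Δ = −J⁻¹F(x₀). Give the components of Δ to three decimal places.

(-0.874, 1.584)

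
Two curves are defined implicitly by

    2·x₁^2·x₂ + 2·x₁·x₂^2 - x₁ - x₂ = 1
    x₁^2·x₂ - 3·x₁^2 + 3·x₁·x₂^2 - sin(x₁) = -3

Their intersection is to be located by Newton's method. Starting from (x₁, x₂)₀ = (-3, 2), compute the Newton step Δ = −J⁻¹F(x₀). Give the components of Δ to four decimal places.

(1.0424, -0.8172)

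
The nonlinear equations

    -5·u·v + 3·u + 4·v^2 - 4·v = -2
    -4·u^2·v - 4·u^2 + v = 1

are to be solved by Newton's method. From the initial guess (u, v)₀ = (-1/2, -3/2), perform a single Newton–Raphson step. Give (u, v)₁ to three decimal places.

(-1.500, -1.407)

At (-1/2, -3/2): F = (11.750, -2.000).
Jacobian J = [[-5·v + 3, -5·u + 8·v - 4], [-8·u·v - 8·u, -4·u^2 + 1]].
At the point, J = [[10.500, -13.500], [-2.000, 0.000]] (det J = -27.000).
Solving J·Δ = −F gives Δ = (-1.000, 0.093).
Then the next iterate is (u, v)₁ = (-1.500, -1.407).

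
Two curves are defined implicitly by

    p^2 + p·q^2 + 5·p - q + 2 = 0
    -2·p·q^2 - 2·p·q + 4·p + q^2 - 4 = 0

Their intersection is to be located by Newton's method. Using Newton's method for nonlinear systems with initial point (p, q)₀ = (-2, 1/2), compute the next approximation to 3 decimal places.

(1.800, 0.417)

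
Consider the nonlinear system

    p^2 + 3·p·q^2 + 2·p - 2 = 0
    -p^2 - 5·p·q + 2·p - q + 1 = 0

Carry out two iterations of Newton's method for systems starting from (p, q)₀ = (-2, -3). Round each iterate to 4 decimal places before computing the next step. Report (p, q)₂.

(-0.4008, -1.3509)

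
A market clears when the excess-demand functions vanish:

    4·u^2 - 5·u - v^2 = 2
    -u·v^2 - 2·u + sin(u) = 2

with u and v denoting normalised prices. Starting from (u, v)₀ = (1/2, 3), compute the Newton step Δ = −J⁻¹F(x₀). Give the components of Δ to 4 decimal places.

At (1/2, 3): F = (-12.5000, -7.020574).
Jacobian J = [[8·u - 5, -2·v], [-v^2 + cos(u) - 2, -2·u·v]].
At the point, J = [[-1.0000, -6.0000], [-10.122417, -3.0000]] (det J = -57.734505).
Solving J·Δ = −F gives Δ = (-0.0801, -2.0700).

(-0.0801, -2.0700)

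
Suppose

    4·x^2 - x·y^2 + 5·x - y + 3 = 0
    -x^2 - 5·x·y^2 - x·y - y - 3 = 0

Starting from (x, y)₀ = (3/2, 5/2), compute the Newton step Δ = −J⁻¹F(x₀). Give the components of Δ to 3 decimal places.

(-1.079, -0.468)

At (3/2, 5/2): F = (7.625, -58.375).
Jacobian J = [[8·x - y^2 + 5, -2·x·y - 1], [-2·x - 5·y^2 - y, -10·x·y - x - 1]].
At the point, J = [[10.750, -8.500], [-36.750, -40.000]] (det J = -742.375).
Solving J·Δ = −F gives Δ = (-1.079, -0.468).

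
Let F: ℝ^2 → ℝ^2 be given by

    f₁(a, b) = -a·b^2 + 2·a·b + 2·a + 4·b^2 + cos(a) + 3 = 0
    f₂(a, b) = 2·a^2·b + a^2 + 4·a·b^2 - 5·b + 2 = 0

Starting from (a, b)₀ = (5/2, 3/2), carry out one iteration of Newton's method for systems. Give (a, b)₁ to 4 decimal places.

At (5/2, 3/2): F = (18.073856, 42.0000).
Jacobian J = [[-b^2 + 2·b - sin(a) + 2, -2·a·b + 2·a + 8·b], [4·a·b + 2·a + 4·b^2, 2·a^2 + 8·a·b - 5]].
At the point, J = [[2.151528, 9.5000], [29.0000, 37.5000]] (det J = -194.817705).
Solving J·Δ = −F gives Δ = (1.4309, -2.2266).
Then the next iterate is (a, b)₁ = (3.9309, -0.7266).

(3.9309, -0.7266)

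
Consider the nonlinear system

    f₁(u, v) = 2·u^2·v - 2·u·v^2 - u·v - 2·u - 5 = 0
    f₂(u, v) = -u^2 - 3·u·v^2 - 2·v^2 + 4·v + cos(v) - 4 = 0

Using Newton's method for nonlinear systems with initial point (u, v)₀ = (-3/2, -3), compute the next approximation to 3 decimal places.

At (-3/2, -3): F = (7.000, 3.26001).
Jacobian J = [[4·u·v - 2·v^2 - v - 2, 2·u^2 - 4·u·v - u], [-2·u - 3·v^2, -6·u·v - 4·v - sin(v) + 4]].
At the point, J = [[1.000, -12.000], [-24.000, -10.85888]] (det J = -298.85888).
Solving J·Δ = −F gives Δ = (-0.123, 0.573).
Then the next iterate is (u, v)₁ = (-1.623, -2.427).

(-1.623, -2.427)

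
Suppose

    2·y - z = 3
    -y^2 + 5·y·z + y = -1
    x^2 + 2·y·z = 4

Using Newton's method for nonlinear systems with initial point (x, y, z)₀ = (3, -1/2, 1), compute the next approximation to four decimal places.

(1.5000, -5.6250, -14.2500)

At (3, -1/2, 1): F = (-5.0000, -2.2500, 4.0000).
Jacobian J = [[0, 2, -1], [0, -2·y + 5·z + 1, 5·y], [2·x, 2·z, 2·y]].
At the point, J = [[0.0000, 2.0000, -1.0000], [0.0000, 7.0000, -2.5000], [6.0000, 2.0000, -1.0000]] (det J = 12.0000).
Solving J·Δ = −F gives Δ = (-1.5000, -5.1250, -15.2500).
Then the next iterate is (x, y, z)₁ = (1.5000, -5.6250, -14.2500).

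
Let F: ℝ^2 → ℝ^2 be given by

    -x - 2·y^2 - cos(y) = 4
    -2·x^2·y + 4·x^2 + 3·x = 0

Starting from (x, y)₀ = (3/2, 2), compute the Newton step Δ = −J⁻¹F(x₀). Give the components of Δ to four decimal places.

At (3/2, 2): F = (-13.083853, 4.5000).
Jacobian J = [[-1, -4·y + sin(y)], [-4·x·y + 8·x + 3, -2·x^2]].
At the point, J = [[-1.0000, -7.090703], [3.0000, -4.5000]] (det J = 25.772108).
Solving J·Δ = −F gives Δ = (-3.5226, -1.3484).

(-3.5226, -1.3484)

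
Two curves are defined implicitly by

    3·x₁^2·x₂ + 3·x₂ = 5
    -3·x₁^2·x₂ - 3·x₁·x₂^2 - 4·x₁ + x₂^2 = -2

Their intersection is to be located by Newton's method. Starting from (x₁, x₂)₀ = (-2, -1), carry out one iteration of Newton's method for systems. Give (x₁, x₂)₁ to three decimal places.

(1.148, -2.185)

At (-2, -1): F = (-20.000, 29.000).
Jacobian J = [[6·x₁·x₂, 3·x₁^2 + 3], [-6·x₁·x₂ - 3·x₂^2 - 4, -3·x₁^2 - 6·x₁·x₂ + 2·x₂]].
At the point, J = [[12.000, 15.000], [-19.000, -26.000]] (det J = -27.000).
Solving J·Δ = −F gives Δ = (3.148, -1.185).
Then the next iterate is (x₁, x₂)₁ = (1.148, -2.185).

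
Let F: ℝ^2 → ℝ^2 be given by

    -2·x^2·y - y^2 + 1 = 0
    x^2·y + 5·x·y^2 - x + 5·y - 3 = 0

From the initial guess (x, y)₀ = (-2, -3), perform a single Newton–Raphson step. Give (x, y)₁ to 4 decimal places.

(-1.4378, -1.7461)

At (-2, -3): F = (16.0000, -118.0000).
Jacobian J = [[-4·x·y, -2·x^2 - 2·y], [2·x·y + 5·y^2 - 1, x^2 + 10·x·y + 5]].
At the point, J = [[-24.0000, -2.0000], [56.0000, 69.0000]] (det J = -1544.0000).
Solving J·Δ = −F gives Δ = (0.5622, 1.2539).
Then the next iterate is (x, y)₁ = (-1.4378, -1.7461).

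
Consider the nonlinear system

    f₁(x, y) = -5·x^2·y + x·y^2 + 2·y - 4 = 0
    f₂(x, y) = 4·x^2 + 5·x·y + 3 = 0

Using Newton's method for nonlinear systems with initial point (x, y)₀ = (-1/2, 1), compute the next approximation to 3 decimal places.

(0.161, 1.864)

At (-1/2, 1): F = (-3.750, 1.500).
Jacobian J = [[-10·x·y + y^2, -5·x^2 + 2·x·y + 2], [8·x + 5·y, 5·x]].
At the point, J = [[6.000, -0.250], [1.000, -2.500]] (det J = -14.750).
Solving J·Δ = −F gives Δ = (0.661, 0.864).
Then the next iterate is (x, y)₁ = (0.161, 1.864).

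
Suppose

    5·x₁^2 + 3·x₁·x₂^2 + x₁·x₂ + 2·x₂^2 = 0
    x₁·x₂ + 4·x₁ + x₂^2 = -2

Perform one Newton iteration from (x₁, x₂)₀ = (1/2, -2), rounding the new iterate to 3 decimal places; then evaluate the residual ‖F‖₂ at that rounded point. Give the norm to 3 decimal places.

39.008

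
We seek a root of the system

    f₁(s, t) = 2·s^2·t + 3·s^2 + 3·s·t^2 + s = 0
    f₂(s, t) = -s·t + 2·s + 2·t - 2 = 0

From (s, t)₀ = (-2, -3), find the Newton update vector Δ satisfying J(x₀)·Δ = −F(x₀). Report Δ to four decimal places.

At (-2, -3): F = (-68.0000, -18.0000).
Jacobian J = [[4·s·t + 6·s + 3·t^2 + 1, 2·s^2 + 6·s·t], [-t + 2, -s + 2]].
At the point, J = [[40.0000, 44.0000], [5.0000, 4.0000]] (det J = -60.0000).
Solving J·Δ = −F gives Δ = (8.6667, -6.3333).

(8.6667, -6.3333)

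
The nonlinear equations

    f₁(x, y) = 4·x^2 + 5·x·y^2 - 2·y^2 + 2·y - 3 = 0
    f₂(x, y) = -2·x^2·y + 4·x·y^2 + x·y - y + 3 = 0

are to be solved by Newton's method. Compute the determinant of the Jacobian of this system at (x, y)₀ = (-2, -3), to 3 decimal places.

J = [[8·x + 5·y^2, 10·x·y - 4·y + 2], [-4·x·y + 4·y^2 + y, -2·x^2 + 8·x·y + x - 1]].
At the point, J = [[29.000, 74.000], [9.000, 37.000]].
det J = 407.000.

407.000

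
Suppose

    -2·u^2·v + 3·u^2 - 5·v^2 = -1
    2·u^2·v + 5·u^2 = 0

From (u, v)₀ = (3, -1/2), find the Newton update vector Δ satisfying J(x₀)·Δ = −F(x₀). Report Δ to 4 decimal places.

(-1.4940, -0.0081)

At (3, -1/2): F = (35.7500, 36.0000).
Jacobian J = [[-4·u·v + 6·u, -2·u^2 - 10·v], [4·u·v + 10·u, 2·u^2]].
At the point, J = [[24.0000, -13.0000], [24.0000, 18.0000]] (det J = 744.0000).
Solving J·Δ = −F gives Δ = (-1.4940, -0.0081).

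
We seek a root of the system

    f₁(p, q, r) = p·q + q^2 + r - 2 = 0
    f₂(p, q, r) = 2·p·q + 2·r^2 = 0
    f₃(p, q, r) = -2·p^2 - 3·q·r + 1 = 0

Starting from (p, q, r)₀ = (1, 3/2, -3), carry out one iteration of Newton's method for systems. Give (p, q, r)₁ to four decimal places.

(1.4232, 1.2023, -1.1938)

At (1, 3/2, -3): F = (-1.2500, 21.0000, 12.5000).
Jacobian J = [[q, p + 2·q, 1], [2·q, 2·p, 4·r], [-4·p, -3·r, -3·q]].
At the point, J = [[1.5000, 4.0000, 1.0000], [3.0000, 2.0000, -12.0000], [-4.0000, 9.0000, -4.5000]] (det J = 429.5000).
Solving J·Δ = −F gives Δ = (0.4232, -0.2977, 1.8062).
Then the next iterate is (p, q, r)₁ = (1.4232, 1.2023, -1.1938).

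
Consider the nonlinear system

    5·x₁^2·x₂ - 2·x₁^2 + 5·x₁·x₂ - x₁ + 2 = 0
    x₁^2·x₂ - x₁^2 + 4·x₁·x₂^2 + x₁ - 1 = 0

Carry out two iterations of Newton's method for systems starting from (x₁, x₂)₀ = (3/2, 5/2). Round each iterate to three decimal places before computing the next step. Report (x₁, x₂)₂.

At (3/2, 5/2): F = (42.875, 41.375).
Jacobian J = [[10·x₁·x₂ - 4·x₁ + 5·x₂ - 1, 5·x₁^2 + 5·x₁], [2·x₁·x₂ - 2·x₁ + 4·x₂^2 + 1, x₁^2 + 8·x₁·x₂]].
At the point, J = [[43.000, 18.750], [30.500, 32.250]] (det J = 814.875).
Solving J·Δ = −F gives Δ = (-0.745, -0.579).
Then the next iterate is (x₁, x₂)₁ = (0.755, 1.921).
Round to (0.755, 1.921) and repeat: F = (12.83182, 11.42452), J = [[20.08855, 6.62513], [17.15167, 12.17286]].
Δ = (-0.615, -0.072), so (x₁, x₂)₂ = (0.140, 1.849).

(0.140, 1.849)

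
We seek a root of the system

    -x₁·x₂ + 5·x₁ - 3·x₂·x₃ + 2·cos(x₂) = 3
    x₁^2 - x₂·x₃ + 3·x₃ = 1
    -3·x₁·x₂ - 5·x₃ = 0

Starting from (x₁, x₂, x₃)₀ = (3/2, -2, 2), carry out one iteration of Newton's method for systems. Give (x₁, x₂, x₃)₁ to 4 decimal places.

(1.4940, -0.4313, 0.3810)

At (3/2, -2, 2): F = (18.667706, 11.2500, -1.0000).
Jacobian J = [[-x₂ + 5, -x₁ - 3·x₃ - 2·sin(x₂), -3·x₂], [2·x₁, -x₃, -x₂ + 3], [-3·x₂, -3·x₁, -5]].
At the point, J = [[7.0000, -5.681405, 6.0000], [3.0000, -2.0000, 5.0000], [6.0000, -4.5000, -5.0000]] (det J = -37.163232).
Solving J·Δ = −F gives Δ = (-0.0060, 1.5687, -1.6190).
Then the next iterate is (x₁, x₂, x₃)₁ = (1.4940, -0.4313, 0.3810).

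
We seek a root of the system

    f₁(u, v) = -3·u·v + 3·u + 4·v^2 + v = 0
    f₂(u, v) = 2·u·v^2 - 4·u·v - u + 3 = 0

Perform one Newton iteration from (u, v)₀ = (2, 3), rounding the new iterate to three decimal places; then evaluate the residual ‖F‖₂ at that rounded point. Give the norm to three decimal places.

At (2, 3): F = (27.000, 13.000).
Jacobian J = [[-3·v + 3, -3·u + 8·v + 1], [2·v^2 - 4·v - 1, 4·u·v - 4·u]].
At the point, J = [[-6.000, 19.000], [5.000, 16.000]] (det J = -191.000).
Solving J·Δ = −F gives Δ = (0.969, -1.115).
Then the next iterate is (u, v)₁ = (2.969, 1.885).
Re-evaluating at (2.969, 1.885): F = (8.21521, -1.25621), so ‖F‖₂ = 8.311.

8.311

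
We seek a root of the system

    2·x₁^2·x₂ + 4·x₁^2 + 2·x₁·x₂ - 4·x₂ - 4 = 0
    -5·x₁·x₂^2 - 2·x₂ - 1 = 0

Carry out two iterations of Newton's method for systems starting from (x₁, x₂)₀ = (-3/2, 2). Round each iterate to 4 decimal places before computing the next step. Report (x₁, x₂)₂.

(-1.2980, 0.7884)

At (-3/2, 2): F = (0.0000, 25.0000).
Jacobian J = [[4·x₁·x₂ + 8·x₁ + 2·x₂, 2·x₁^2 + 2·x₁ - 4], [-5·x₂^2, -10·x₁·x₂ - 2]].
At the point, J = [[-20.0000, -2.5000], [-20.0000, 28.0000]] (det J = -610.0000).
Solving J·Δ = −F gives Δ = (0.1025, -0.8197).
Then the next iterate is (x₁, x₂)₁ = (-1.3975, 1.1803).
Round to (-1.3975, 1.1803) and repeat: F = (0.402153, 6.373743), J = [[-15.417277, -2.888988], [-6.965540, 14.494692]].
Δ = (0.0995, -0.3919), so (x₁, x₂)₂ = (-1.2980, 0.7884).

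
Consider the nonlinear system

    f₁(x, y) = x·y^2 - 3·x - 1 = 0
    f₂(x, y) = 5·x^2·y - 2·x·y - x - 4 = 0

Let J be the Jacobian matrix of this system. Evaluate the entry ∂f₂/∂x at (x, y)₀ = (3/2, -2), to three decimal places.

-27.000

∂f₂/∂x = 10·x·y - 2·y - 1.
At (3/2, -2) this is -27.000.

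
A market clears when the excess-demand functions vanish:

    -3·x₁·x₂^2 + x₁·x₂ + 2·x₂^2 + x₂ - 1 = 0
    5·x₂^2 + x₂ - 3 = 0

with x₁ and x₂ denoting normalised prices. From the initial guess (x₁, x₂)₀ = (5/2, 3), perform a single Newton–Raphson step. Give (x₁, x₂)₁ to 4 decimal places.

At (5/2, 3): F = (-40.0000, 45.0000).
Jacobian J = [[-3·x₂^2 + x₂, -6·x₁·x₂ + x₁ + 4·x₂ + 1], [0, 10·x₂ + 1]].
At the point, J = [[-24.0000, -29.5000], [0.0000, 31.0000]] (det J = -744.0000).
Solving J·Δ = −F gives Δ = (0.1176, -1.4516).
Then the next iterate is (x₁, x₂)₁ = (2.6176, 1.5484).

(2.6176, 1.5484)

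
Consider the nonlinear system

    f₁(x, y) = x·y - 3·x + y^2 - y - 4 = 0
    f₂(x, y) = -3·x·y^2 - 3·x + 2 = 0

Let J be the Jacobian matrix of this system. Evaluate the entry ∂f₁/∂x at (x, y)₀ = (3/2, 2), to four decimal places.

∂f₁/∂x = y - 3.
At (3/2, 2) this is -1.0000.

-1.0000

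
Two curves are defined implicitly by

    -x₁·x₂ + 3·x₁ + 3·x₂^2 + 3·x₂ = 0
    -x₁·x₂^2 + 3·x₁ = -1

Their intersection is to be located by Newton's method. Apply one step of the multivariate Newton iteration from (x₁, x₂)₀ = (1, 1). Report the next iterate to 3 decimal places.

At (1, 1): F = (8.000, 3.000).
Jacobian J = [[-x₂ + 3, -x₁ + 6·x₂ + 3], [-x₂^2 + 3, -2·x₁·x₂]].
At the point, J = [[2.000, 8.000], [2.000, -2.000]] (det J = -20.000).
Solving J·Δ = −F gives Δ = (-2.000, -0.500).
Then the next iterate is (x₁, x₂)₁ = (-1.000, 0.500).

(-1.000, 0.500)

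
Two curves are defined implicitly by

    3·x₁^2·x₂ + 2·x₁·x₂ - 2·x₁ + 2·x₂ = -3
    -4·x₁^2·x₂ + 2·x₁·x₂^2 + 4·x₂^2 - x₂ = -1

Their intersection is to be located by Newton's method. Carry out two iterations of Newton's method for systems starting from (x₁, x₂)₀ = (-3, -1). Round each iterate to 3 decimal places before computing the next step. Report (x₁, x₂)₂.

(3.366, -3.666)

At (-3, -1): F = (-14.000, 36.000).
Jacobian J = [[6·x₁·x₂ + 2·x₂ - 2, 3·x₁^2 + 2·x₁ + 2], [-8·x₁·x₂ + 2·x₂^2, -4·x₁^2 + 4·x₁·x₂ + 8·x₂ - 1]].
At the point, J = [[14.000, 23.000], [-22.000, -33.000]] (det J = 44.000).
Solving J·Δ = −F gives Δ = (8.318, -4.455).
Then the next iterate is (x₁, x₂)₁ = (5.318, -5.455).
Round to (5.318, -5.455) and repeat: F = (-539.38597, 1059.07294), J = [[-186.96814, 97.47937], [291.59157, -273.80326]].
Δ = (-1.952, 1.789), so (x₁, x₂)₂ = (3.366, -3.666).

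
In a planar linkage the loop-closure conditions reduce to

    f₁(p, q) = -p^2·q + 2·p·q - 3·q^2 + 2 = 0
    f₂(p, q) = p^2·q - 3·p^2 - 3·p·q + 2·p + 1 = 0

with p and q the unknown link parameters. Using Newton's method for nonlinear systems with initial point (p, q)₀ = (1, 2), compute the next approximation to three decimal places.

At (1, 2): F = (-8.000, -4.000).
Jacobian J = [[-2·p·q + 2·q, -p^2 + 2·p - 6·q], [2·p·q - 6·p - 3·q + 2, p^2 - 3·p]].
At the point, J = [[0.000, -11.000], [-6.000, -2.000]] (det J = -66.000).
Solving J·Δ = −F gives Δ = (-0.424, -0.727).
Then the next iterate is (p, q)₁ = (0.576, 1.273).

(0.576, 1.273)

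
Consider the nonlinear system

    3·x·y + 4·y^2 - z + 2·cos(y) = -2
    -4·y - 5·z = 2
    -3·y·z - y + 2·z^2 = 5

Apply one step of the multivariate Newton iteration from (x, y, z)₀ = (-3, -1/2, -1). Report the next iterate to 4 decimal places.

(-9.0078, 1.1250, -1.3000)

At (-3, -1/2, -1): F = (10.255165, 5.0000, -4.0000).
Jacobian J = [[3·y, 3·x + 8·y - 2·sin(y), -1], [0, -4, -5], [0, -3·z - 1, -3·y + 4·z]].
At the point, J = [[-1.5000, -12.041149, -1.0000], [0.0000, -4.0000, -5.0000], [0.0000, 2.0000, -2.5000]] (det J = -30.0000).
Solving J·Δ = −F gives Δ = (-6.0078, 1.6250, -0.3000).
Then the next iterate is (x, y, z)₁ = (-9.0078, 1.1250, -1.3000).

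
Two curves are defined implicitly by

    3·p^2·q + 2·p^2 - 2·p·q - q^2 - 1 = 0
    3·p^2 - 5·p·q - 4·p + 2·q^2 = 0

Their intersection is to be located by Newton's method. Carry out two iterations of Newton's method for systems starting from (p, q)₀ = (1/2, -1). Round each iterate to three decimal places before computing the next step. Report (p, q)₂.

(0.764, -0.295)

At (1/2, -1): F = (-1.250, 3.250).
Jacobian J = [[6·p·q + 4·p - 2·q, 3·p^2 - 2·p - 2·q], [6·p - 5·q - 4, -5·p + 4·q]].
At the point, J = [[1.000, 1.750], [4.000, -6.500]] (det J = -13.500).
Solving J·Δ = −F gives Δ = (0.181, 0.611).
Then the next iterate is (p, q)₁ = (0.681, -0.389).
Round to (0.681, -0.389) and repeat: F = (-0.23519, 0.29447), J = [[1.91255, 0.80728], [2.031, -4.961]].
Δ = (0.083, 0.094), so (p, q)₂ = (0.764, -0.295).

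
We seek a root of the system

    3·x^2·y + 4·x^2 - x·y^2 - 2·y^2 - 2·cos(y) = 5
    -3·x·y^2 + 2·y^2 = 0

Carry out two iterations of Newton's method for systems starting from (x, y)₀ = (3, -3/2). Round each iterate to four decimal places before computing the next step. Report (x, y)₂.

(1.7377, -0.5998)

At (3, -3/2): F = (-20.891474, -15.7500).
Jacobian J = [[6·x·y + 8·x - y^2, 3·x^2 - 2·x·y - 4·y + 2·sin(y)], [-3·y^2, -6·x·y + 4·y]].
At the point, J = [[-5.2500, 40.005010], [-6.7500, 21.0000]] (det J = 159.783818).
Solving J·Δ = −F gives Δ = (-1.1976, 0.3651).
Then the next iterate is (x, y)₁ = (1.8024, -1.1349).
Round to (1.8024, -1.1349) and repeat: F = (-8.808011, -4.388467), J = [[0.857939, 16.563641], [-3.863994, 7.733663]].
Δ = (-0.0647, 0.5351), so (x, y)₂ = (1.7377, -0.5998).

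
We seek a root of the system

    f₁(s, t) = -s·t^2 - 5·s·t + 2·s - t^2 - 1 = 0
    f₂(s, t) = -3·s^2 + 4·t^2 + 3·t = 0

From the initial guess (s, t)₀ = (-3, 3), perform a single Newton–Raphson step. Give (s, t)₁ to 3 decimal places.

(-2.050, 1.700)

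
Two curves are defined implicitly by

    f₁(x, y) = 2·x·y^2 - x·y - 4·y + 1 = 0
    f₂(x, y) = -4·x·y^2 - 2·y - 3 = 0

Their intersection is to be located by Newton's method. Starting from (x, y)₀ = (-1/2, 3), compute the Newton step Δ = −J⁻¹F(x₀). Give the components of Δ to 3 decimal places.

(-0.518, -2.766)

At (-1/2, 3): F = (-18.500, 9.000).
Jacobian J = [[2·y^2 - y, 4·x·y - x - 4], [-4·y^2, -8·x·y - 2]].
At the point, J = [[15.000, -9.500], [-36.000, 10.000]] (det J = -192.000).
Solving J·Δ = −F gives Δ = (-0.518, -2.766).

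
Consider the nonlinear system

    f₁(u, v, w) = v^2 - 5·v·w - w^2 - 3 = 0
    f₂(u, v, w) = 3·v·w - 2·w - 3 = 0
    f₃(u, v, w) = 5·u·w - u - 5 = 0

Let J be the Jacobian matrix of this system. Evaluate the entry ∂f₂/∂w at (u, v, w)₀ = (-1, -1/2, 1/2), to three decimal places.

-3.500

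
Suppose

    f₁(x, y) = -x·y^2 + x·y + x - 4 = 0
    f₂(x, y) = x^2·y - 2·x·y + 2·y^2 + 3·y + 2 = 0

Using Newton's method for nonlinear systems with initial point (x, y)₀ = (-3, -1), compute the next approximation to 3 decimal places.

(-0.586, -1.379)

At (-3, -1): F = (-1.000, -14.000).
Jacobian J = [[-y^2 + y + 1, -2·x·y + x], [2·x·y - 2·y, x^2 - 2·x + 4·y + 3]].
At the point, J = [[-1.000, -9.000], [8.000, 14.000]] (det J = 58.000).
Solving J·Δ = −F gives Δ = (2.414, -0.379).
Then the next iterate is (x, y)₁ = (-0.586, -1.379).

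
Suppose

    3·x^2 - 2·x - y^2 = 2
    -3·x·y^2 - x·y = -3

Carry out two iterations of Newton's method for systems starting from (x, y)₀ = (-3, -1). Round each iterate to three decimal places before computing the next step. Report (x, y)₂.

(-0.716, 0.268)

At (-3, -1): F = (30.000, 9.000).
Jacobian J = [[6·x - 2, -2·y], [-3·y^2 - y, -6·x·y - x]].
At the point, J = [[-20.000, 2.000], [-2.000, -15.000]] (det J = 304.000).
Solving J·Δ = −F gives Δ = (1.539, 0.395).
Then the next iterate is (x, y)₁ = (-1.461, -0.605).
Round to (-1.461, -0.605) and repeat: F = (6.95954, 3.72038), J = [[-10.766, 1.210], [-0.49307, -3.84243]].
Δ = (0.745, 0.873), so (x, y)₂ = (-0.716, 0.268).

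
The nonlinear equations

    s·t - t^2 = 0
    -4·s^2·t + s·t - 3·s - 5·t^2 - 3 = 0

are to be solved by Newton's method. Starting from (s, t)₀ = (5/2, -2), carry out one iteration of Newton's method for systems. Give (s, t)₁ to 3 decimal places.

(2.178, -0.715)

At (5/2, -2): F = (-9.000, 14.500).
Jacobian J = [[t, s - 2·t], [-8·s·t + t - 3, -4·s^2 + s - 10·t]].
At the point, J = [[-2.000, 6.500], [35.000, -2.500]] (det J = -222.500).
Solving J·Δ = −F gives Δ = (-0.322, 1.285).
Then the next iterate is (s, t)₁ = (2.178, -0.715).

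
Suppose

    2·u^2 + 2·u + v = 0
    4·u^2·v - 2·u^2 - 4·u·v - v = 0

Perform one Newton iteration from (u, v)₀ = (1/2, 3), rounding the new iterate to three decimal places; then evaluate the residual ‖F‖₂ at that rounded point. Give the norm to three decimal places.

At (1/2, 3): F = (4.500, -6.500).
Jacobian J = [[4·u + 2, 1], [8·u·v - 4·u - 4·v, 4·u^2 - 4·u - 1]].
At the point, J = [[4.000, 1.000], [-2.000, -2.000]] (det J = -6.000).
Solving J·Δ = −F gives Δ = (-0.417, -2.833).
Then the next iterate is (u, v)₁ = (0.083, 0.167).
Re-evaluating at (0.083, 0.167): F = (0.34678, -0.23162), so ‖F‖₂ = 0.417.

0.417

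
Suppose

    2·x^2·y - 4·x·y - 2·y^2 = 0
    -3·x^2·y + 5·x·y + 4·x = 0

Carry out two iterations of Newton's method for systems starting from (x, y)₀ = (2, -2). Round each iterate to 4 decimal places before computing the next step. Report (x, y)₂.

(0.9535, -1.3195)

At (2, -2): F = (-8.0000, 12.0000).
Jacobian J = [[4·x·y - 4·y, 2·x^2 - 4·x - 4·y], [-6·x·y + 5·y + 4, -3·x^2 + 5·x]].
At the point, J = [[-8.0000, 8.0000], [18.0000, -2.0000]] (det J = -128.0000).
Solving J·Δ = −F gives Δ = (-0.6250, 0.3750).
Then the next iterate is (x, y)₁ = (1.3750, -1.6250).
Round to (1.3750, -1.6250) and repeat: F = (-2.488281, 3.544922), J = [[-2.4375, 4.781250], [9.281250, 1.203125]].
Δ = (-0.4215, 0.3055), so (x, y)₂ = (0.9535, -1.3195).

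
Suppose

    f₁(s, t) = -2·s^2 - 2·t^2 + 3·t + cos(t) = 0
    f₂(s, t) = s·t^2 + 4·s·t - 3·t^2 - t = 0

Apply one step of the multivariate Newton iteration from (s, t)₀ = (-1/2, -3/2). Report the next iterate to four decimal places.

(0.2045, -0.6978)

At (-1/2, -3/2): F = (-9.429263, -3.3750).
Jacobian J = [[-4·s, -4·t - sin(t) + 3], [t^2 + 4·t, 2·s·t + 4·s - 6·t - 1]].
At the point, J = [[2.0000, 9.997495], [-3.7500, 7.5000]] (det J = 52.490606).
Solving J·Δ = −F gives Δ = (0.7045, 0.8022).
Then the next iterate is (s, t)₁ = (0.2045, -0.6978).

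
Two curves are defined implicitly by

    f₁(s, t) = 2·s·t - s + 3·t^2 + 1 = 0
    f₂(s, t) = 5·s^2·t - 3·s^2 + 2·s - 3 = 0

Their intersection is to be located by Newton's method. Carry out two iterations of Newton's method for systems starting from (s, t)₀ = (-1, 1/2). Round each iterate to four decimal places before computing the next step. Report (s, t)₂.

(1.6250, -1.5002)

At (-1, 1/2): F = (1.7500, -5.5000).
Jacobian J = [[2·t - 1, 2·s + 6·t], [10·s·t - 6·s + 2, 5·s^2]].
At the point, J = [[0.0000, 1.0000], [3.0000, 5.0000]] (det J = -3.0000).
Solving J·Δ = −F gives Δ = (4.7500, -1.7500).
Then the next iterate is (s, t)₁ = (3.7500, -1.2500).
Round to (3.7500, -1.2500) and repeat: F = (-7.4375, -125.578125), J = [[-3.5000, 0.0000], [-67.3750, 70.3125]].
Δ = (-2.1250, -0.2502), so (s, t)₂ = (1.6250, -1.5002).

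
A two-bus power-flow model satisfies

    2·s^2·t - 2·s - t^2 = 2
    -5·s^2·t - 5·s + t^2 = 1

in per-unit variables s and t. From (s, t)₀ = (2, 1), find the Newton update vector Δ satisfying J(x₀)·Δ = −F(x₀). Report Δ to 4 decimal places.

At (2, 1): F = (1.0000, -30.0000).
Jacobian J = [[4·s·t - 2, 2·s^2 - 2·t], [-10·s·t - 5, -5·s^2 + 2·t]].
At the point, J = [[6.0000, 6.0000], [-25.0000, -18.0000]] (det J = 42.0000).
Solving J·Δ = −F gives Δ = (-3.8571, 3.6905).

(-3.8571, 3.6905)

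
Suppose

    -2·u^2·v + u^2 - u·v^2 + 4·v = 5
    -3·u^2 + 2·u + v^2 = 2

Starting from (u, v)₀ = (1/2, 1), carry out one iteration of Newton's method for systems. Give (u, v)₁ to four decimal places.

(-0.5833, 0.8333)

At (1/2, 1): F = (-1.7500, -0.7500).
Jacobian J = [[-4·u·v + 2·u - v^2, -2·u^2 - 2·u·v + 4], [-6·u + 2, 2·v]].
At the point, J = [[-2.0000, 2.5000], [-1.0000, 2.0000]] (det J = -1.5000).
Solving J·Δ = −F gives Δ = (-1.0833, -0.1667).
Then the next iterate is (u, v)₁ = (-0.5833, 0.8333).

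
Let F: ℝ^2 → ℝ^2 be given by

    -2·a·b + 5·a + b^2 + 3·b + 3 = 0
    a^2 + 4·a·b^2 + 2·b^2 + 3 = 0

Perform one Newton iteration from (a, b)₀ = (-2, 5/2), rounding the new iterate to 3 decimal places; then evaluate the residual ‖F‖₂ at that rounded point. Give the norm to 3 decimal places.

At (-2, 5/2): F = (16.750, -30.500).
Jacobian J = [[-2·b + 5, -2·a + 2·b + 3], [2·a + 4·b^2, 8·a·b + 4·b]].
At the point, J = [[0.000, 12.000], [21.000, -30.000]] (det J = -252.000).
Solving J·Δ = −F gives Δ = (-0.542, -1.396).
Then the next iterate is (a, b)₁ = (-2.542, 1.104).
Re-evaluating at (-2.542, 1.104): F = (0.43355, -0.49353), so ‖F‖₂ = 0.657.

0.657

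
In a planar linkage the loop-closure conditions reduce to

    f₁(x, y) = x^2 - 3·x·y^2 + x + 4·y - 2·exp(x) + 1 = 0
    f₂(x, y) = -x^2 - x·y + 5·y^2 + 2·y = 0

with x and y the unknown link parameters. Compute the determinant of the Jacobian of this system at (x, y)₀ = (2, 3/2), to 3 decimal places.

-324.922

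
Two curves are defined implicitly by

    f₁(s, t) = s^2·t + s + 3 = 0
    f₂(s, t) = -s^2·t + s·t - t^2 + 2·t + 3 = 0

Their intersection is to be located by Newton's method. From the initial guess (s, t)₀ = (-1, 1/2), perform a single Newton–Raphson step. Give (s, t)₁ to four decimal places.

(-4.5000, -2.0000)

At (-1, 1/2): F = (2.5000, 2.7500).
Jacobian J = [[2·s·t + 1, s^2], [-2·s·t + t, -s^2 + s - 2·t + 2]].
At the point, J = [[0.0000, 1.0000], [1.5000, -1.0000]] (det J = -1.5000).
Solving J·Δ = −F gives Δ = (-3.5000, -2.5000).
Then the next iterate is (s, t)₁ = (-4.5000, -2.0000).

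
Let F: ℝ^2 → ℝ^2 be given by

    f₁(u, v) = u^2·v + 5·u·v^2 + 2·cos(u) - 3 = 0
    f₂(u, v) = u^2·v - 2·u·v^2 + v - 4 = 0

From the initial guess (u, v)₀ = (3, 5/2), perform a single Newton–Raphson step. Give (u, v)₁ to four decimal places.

(2.2567, 1.5821)

At (3, 5/2): F = (111.270015, -16.5000).
Jacobian J = [[2·u·v + 5·v^2 - 2·sin(u), u^2 + 10·u·v], [2·u·v - 2·v^2, u^2 - 4·u·v + 1]].
At the point, J = [[45.967760, 84.0000], [2.5000, -20.0000]] (det J = -1129.355200).
Solving J·Δ = −F gives Δ = (-0.7433, -0.9179).
Then the next iterate is (u, v)₁ = (2.2567, 1.5821).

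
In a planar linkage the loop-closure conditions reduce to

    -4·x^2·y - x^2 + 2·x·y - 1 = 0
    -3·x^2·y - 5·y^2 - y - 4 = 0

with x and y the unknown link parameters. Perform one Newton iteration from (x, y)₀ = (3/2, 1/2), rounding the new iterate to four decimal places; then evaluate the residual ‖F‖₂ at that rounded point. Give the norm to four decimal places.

At (3/2, 1/2): F = (-6.2500, -9.1250).
Jacobian J = [[-8·x·y - 2·x + 2·y, -4·x^2 + 2·x], [-6·x·y, -3·x^2 - 10·y - 1]].
At the point, J = [[-8.0000, -6.0000], [-4.5000, -12.7500]] (det J = 75.0000).
Solving J·Δ = −F gives Δ = (-0.3325, -0.5983).
Then the next iterate is (x, y)₁ = (1.1675, -0.0983).
Re-evaluating at (1.1675, -0.0983): F = (-2.056633, -3.548049), so ‖F‖₂ = 4.1010.

4.1010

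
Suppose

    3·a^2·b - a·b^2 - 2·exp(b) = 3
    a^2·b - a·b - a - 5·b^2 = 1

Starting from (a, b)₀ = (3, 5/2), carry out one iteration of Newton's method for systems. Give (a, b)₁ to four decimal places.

(1.8945, 0.7651)

At (3, 5/2): F = (21.385012, -20.2500).
Jacobian J = [[6·a·b - b^2, 3·a^2 - 2·a·b - 2·exp(b)], [2·a·b - b - 1, a^2 - a - 10·b]].
At the point, J = [[38.7500, -12.364988], [11.5000, -19.0000]] (det J = -594.052639).
Solving J·Δ = −F gives Δ = (-1.1055, -1.7349).
Then the next iterate is (a, b)₁ = (1.8945, 0.7651).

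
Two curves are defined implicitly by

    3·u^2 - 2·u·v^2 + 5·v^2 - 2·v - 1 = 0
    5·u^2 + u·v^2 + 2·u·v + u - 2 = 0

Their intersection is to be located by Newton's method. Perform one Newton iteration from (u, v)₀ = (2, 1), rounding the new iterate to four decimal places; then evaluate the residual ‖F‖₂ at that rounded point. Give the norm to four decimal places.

6.4451

At (2, 1): F = (10.0000, 26.0000).
Jacobian J = [[6·u - 2·v^2, -4·u·v + 10·v - 2], [10·u + v^2 + 2·v + 1, 2·u·v + 2·u]].
At the point, J = [[10.0000, 0.0000], [24.0000, 8.0000]] (det J = 80.0000).
Solving J·Δ = −F gives Δ = (-1.0000, -0.2500).
Then the next iterate is (u, v)₁ = (1.0000, 0.7500).
Re-evaluating at (1.0000, 0.7500): F = (2.1875, 6.0625), so ‖F‖₂ = 6.4451.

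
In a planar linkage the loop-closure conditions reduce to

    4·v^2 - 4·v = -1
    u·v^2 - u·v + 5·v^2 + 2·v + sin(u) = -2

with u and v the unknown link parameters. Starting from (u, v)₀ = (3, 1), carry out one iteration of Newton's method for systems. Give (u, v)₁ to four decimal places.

At (3, 1): F = (1.0000, 9.141120).
Jacobian J = [[0, 8·v - 4], [v^2 - v + cos(u), 2·u·v - u + 10·v + 2]].
At the point, J = [[0.0000, 4.0000], [-0.989992, 15.0000]] (det J = 3.959970).
Solving J·Δ = −F gives Δ = (5.4456, -0.2500).
Then the next iterate is (u, v)₁ = (8.4456, 0.7500).

(8.4456, 0.7500)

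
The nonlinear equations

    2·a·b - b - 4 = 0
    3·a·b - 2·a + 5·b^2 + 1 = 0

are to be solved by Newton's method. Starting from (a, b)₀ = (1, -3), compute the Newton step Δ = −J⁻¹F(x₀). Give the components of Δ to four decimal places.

At (1, -3): F = (-7.0000, 35.0000).
Jacobian J = [[2·b, 2·a - 1], [3·b - 2, 3·a + 10·b]].
At the point, J = [[-6.0000, 1.0000], [-11.0000, -27.0000]] (det J = 173.0000).
Solving J·Δ = −F gives Δ = (-0.8902, 1.6590).

(-0.8902, 1.6590)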